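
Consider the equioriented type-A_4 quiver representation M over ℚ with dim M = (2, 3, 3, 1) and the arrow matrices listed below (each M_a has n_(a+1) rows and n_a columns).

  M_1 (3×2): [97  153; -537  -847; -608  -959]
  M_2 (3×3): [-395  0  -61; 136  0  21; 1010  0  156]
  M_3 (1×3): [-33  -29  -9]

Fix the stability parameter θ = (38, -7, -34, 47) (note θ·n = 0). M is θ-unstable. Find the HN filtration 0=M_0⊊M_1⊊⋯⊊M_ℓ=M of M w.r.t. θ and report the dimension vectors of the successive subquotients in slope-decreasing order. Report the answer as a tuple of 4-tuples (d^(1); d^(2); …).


Barcode: M ≅ I[1,3], I[1,4], I[2,2], I[3,3]. HN layers by μ_θ (4 steps, strictly decreasing):
  μ^(1)=47; μ^(2)=-1; μ^(3)=-7; μ^(4)=-34

((0, 0, 0, 1); (2, 2, 2, 0); (0, 1, 0, 0); (0, 0, 1, 0))


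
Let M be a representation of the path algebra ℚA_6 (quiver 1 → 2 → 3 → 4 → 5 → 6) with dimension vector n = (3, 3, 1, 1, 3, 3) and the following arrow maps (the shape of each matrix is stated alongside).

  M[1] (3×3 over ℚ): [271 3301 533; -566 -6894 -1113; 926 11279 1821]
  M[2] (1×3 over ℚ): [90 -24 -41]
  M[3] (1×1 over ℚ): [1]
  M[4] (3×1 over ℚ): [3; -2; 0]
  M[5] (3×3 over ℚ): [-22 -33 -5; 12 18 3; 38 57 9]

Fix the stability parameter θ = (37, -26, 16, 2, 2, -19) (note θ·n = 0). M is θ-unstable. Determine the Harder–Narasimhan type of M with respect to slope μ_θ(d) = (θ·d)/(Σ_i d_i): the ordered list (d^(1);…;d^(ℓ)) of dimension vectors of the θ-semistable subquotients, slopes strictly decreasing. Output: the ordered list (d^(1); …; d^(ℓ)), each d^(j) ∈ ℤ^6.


Barcode: M ≅ I[1,2]^2, I[1,5], I[5,6]^2, I[6,6]. HN layers by μ_θ (4 steps, strictly decreasing):
  μ^(1)=20/3; μ^(2)=11/2; μ^(3)=-17/2; μ^(4)=-19

((0, 0, 1, 1, 1, 0); (3, 3, 0, 0, 0, 0); (0, 0, 0, 0, 2, 2); (0, 0, 0, 0, 0, 1))


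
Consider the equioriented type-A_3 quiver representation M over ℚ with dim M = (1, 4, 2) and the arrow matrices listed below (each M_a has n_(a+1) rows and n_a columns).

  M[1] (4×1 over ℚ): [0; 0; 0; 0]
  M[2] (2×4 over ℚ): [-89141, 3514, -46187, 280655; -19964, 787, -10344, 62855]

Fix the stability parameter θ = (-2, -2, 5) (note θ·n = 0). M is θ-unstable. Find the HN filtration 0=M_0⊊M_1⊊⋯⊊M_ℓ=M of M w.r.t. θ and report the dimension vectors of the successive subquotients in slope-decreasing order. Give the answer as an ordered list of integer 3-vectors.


Barcode: M ≅ I[1,1], I[2,2]^2, I[2,3]^2. HN layers by μ_θ (2 steps, strictly decreasing):
  μ^(1)=5; μ^(2)=-2

((0, 0, 2); (1, 4, 0))


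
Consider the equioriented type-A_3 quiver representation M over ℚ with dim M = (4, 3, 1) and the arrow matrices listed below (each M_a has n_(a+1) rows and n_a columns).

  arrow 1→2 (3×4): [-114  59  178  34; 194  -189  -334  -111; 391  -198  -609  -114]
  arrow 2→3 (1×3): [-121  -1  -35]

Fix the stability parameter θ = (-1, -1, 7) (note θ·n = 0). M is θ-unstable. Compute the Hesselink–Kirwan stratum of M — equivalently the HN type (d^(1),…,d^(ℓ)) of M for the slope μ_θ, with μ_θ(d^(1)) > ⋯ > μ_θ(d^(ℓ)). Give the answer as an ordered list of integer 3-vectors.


Via rank(M_{q-1}∘⋯∘M_p): M ≅ I[1,1], I[1,2]^2, I[1,3].
μ_θ-semistable layers: μ^(1)=7; μ^(2)=-1

((0, 0, 1); (4, 3, 0))


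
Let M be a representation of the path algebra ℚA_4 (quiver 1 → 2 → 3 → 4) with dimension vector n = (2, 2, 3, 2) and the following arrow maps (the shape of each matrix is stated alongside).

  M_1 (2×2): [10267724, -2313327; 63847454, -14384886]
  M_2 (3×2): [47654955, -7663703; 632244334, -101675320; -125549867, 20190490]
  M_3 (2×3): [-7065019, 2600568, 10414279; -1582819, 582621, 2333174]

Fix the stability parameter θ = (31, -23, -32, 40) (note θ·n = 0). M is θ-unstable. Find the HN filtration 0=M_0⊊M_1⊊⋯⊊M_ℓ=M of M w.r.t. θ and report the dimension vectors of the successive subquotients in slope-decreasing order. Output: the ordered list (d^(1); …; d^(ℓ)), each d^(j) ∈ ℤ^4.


Via rank(M_{q-1}∘⋯∘M_p): M ≅ I[1,4]^2, I[3,3].
μ_θ-semistable layers: μ^(1)=40; μ^(2)=-8; μ^(3)=-32

((0, 0, 0, 2); (2, 2, 2, 0); (0, 0, 1, 0))


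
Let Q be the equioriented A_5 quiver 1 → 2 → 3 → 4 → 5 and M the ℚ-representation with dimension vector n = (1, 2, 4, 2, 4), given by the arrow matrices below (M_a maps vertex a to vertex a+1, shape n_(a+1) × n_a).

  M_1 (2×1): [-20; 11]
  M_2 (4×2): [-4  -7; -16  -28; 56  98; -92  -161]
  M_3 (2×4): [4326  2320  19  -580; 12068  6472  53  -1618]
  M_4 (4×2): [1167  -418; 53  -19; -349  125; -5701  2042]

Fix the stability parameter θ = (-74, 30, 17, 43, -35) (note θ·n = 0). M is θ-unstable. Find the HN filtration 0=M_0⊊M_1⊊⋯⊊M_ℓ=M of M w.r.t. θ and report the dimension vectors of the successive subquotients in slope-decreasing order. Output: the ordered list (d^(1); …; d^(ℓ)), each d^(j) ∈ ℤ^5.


Interval decomposition of M: I[1,3], I[2,2], I[3,3], I[3,5]^2, I[5,5]^2.
HN type (ℓ=6): μ^(1)=30; μ^(2)=47/2; μ^(3)=17; μ^(4)=25/3; μ^(5)=-35; μ^(6)=-74

((0, 1, 0, 0, 0); (0, 1, 1, 0, 0); (0, 0, 1, 0, 0); (0, 0, 2, 2, 2); (0, 0, 0, 0, 2); (1, 0, 0, 0, 0))


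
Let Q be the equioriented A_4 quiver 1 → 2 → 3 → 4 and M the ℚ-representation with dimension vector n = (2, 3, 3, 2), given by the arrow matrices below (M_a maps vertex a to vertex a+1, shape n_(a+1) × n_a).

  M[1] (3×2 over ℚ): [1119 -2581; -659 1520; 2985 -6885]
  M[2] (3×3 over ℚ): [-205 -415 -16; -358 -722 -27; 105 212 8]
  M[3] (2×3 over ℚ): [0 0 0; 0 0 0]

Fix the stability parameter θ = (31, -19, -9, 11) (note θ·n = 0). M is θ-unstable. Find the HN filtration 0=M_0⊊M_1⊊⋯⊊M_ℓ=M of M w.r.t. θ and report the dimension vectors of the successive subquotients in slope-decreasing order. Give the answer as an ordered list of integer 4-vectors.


Interval decomposition of M: I[1,3]^2, I[2,3], I[4,4]^2.
HN type (ℓ=4): μ^(1)=11; μ^(2)=1; μ^(3)=-9; μ^(4)=-19

((0, 0, 0, 2); (2, 2, 2, 0); (0, 0, 1, 0); (0, 1, 0, 0))


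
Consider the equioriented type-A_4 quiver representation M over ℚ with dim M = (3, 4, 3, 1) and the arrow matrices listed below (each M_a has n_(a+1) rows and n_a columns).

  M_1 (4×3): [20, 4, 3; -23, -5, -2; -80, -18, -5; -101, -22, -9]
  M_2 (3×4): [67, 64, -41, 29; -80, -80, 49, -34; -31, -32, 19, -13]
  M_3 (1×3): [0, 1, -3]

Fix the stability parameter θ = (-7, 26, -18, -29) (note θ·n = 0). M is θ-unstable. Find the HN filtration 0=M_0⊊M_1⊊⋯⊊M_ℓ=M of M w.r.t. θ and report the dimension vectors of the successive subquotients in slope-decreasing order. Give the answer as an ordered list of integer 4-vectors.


Via rank(M_{q-1}∘⋯∘M_p): M ≅ I[1,2], I[1,3], I[1,4], I[2,2], I[3,3].
μ_θ-semistable layers: μ^(1)=26; μ^(2)=4; μ^(3)=-7; μ^(4)=-18

((0, 2, 0, 0); (0, 1, 1, 0); (3, 1, 1, 1); (0, 0, 1, 0))


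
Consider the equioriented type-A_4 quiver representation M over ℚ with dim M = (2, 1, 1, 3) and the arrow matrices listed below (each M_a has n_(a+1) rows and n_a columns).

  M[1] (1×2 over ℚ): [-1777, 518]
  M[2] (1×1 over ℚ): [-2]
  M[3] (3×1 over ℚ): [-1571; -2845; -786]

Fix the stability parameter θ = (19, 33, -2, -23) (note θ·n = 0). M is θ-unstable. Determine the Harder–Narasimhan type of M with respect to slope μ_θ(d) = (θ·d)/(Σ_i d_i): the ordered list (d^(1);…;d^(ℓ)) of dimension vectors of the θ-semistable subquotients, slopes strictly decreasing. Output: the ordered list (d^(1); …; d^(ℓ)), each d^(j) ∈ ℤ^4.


Interval decomposition of M: I[1,1], I[1,4], I[4,4]^2.
HN type (ℓ=3): μ^(1)=19; μ^(2)=27/4; μ^(3)=-23

((1, 0, 0, 0); (1, 1, 1, 1); (0, 0, 0, 2))


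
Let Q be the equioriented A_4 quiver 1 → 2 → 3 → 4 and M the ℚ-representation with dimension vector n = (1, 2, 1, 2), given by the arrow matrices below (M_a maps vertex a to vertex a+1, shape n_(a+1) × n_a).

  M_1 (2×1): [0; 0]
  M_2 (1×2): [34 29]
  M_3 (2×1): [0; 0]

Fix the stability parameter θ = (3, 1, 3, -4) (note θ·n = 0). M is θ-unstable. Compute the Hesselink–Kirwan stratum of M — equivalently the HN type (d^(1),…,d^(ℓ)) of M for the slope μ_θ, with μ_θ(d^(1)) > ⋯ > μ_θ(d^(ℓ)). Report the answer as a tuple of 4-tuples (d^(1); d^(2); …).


Via rank(M_{q-1}∘⋯∘M_p): M ≅ I[1,1], I[2,2], I[2,3], I[4,4]^2.
μ_θ-semistable layers: μ^(1)=3; μ^(2)=1; μ^(3)=-4

((1, 0, 1, 0); (0, 2, 0, 0); (0, 0, 0, 2))


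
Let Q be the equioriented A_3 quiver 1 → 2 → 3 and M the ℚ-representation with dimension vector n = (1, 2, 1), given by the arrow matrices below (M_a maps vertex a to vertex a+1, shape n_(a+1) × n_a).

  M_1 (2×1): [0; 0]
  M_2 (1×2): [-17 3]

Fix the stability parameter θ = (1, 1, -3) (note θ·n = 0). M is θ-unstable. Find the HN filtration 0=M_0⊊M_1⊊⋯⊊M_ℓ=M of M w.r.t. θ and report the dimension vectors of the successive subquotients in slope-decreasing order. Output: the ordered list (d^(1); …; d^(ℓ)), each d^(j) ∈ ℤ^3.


Via rank(M_{q-1}∘⋯∘M_p): M ≅ I[1,1], I[2,2], I[2,3].
μ_θ-semistable layers: μ^(1)=1; μ^(2)=-1

((1, 1, 0); (0, 1, 1))


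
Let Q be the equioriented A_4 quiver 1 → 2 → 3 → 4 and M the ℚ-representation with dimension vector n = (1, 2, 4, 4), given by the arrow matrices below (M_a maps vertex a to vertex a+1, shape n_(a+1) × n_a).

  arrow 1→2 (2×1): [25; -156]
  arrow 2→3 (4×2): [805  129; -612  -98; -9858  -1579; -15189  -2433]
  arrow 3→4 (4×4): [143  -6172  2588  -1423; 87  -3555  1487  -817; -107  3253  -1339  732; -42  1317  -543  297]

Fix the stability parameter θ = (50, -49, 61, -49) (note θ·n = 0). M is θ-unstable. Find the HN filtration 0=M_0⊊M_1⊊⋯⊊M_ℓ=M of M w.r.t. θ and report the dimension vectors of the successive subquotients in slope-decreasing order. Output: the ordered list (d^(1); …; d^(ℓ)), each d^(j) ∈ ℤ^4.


Barcode: M ≅ I[1,4], I[2,4], I[3,3], I[3,4], I[4,4]. HN layers by μ_θ (4 steps, strictly decreasing):
  μ^(1)=61; μ^(2)=6; μ^(3)=1/2; μ^(4)=-49

((0, 0, 1, 0); (0, 0, 3, 3); (1, 1, 0, 0); (0, 1, 0, 1))


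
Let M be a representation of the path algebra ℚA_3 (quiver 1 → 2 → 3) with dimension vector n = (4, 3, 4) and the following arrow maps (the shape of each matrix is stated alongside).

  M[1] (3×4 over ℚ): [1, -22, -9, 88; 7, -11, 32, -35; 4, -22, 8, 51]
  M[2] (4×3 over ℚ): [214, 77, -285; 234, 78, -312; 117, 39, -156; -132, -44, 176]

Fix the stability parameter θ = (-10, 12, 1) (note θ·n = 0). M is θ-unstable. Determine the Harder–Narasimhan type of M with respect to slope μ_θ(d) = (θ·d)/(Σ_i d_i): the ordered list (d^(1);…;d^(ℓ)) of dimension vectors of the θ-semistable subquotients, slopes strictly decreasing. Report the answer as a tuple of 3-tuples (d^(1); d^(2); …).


Via rank(M_{q-1}∘⋯∘M_p): M ≅ I[1,1], I[1,2], I[1,3]^2, I[3,3]^2.
μ_θ-semistable layers: μ^(1)=12; μ^(2)=13/2; μ^(3)=1; μ^(4)=-10

((0, 1, 0); (0, 2, 2); (0, 0, 2); (4, 0, 0))


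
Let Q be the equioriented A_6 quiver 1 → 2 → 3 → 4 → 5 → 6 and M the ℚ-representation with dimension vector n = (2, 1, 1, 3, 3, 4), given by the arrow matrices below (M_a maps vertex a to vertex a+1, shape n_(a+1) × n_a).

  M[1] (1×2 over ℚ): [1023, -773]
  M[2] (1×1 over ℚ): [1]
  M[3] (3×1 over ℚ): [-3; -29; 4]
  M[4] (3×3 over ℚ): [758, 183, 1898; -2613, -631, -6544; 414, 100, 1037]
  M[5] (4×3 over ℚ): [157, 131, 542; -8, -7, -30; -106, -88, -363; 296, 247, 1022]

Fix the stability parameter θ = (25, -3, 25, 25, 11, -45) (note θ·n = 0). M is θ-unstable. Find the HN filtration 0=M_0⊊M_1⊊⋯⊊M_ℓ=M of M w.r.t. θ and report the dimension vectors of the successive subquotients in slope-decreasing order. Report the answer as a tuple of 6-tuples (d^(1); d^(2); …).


Interval decomposition of M: I[1,1], I[1,6], I[4,6]^2, I[6,6].
HN type (ℓ=4): μ^(1)=25; μ^(2)=19/3; μ^(3)=-3; μ^(4)=-45

((1, 0, 0, 0, 0, 0); (1, 1, 1, 1, 1, 1); (0, 0, 0, 2, 2, 2); (0, 0, 0, 0, 0, 1))


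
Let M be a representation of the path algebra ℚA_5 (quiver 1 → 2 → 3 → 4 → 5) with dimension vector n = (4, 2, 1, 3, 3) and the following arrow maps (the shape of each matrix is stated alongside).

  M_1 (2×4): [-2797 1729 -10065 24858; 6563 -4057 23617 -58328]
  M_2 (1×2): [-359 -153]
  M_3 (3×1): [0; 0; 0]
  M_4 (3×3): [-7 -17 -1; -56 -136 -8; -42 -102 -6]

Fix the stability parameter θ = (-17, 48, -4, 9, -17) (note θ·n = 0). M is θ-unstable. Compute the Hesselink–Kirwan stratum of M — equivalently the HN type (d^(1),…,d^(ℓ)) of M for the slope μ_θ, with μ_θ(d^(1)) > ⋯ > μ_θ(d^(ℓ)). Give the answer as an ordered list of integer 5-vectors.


Barcode: M ≅ I[1,1]^2, I[1,2], I[1,3], I[4,4]^2, I[4,5], I[5,5]^2. HN layers by μ_θ (5 steps, strictly decreasing):
  μ^(1)=48; μ^(2)=22; μ^(3)=9; μ^(4)=-4; μ^(5)=-17

((0, 1, 0, 0, 0); (0, 1, 1, 0, 0); (0, 0, 0, 2, 0); (0, 0, 0, 1, 1); (4, 0, 0, 0, 2))


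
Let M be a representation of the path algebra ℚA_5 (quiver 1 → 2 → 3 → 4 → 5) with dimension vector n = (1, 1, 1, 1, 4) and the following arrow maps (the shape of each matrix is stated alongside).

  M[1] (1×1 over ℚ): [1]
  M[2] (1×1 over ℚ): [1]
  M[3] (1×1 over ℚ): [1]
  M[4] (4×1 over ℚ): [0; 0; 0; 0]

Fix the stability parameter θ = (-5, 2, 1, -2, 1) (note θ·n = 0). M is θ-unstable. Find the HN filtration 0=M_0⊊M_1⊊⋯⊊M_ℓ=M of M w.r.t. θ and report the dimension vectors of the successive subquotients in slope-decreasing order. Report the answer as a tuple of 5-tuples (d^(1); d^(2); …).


Via rank(M_{q-1}∘⋯∘M_p): M ≅ I[1,4], I[5,5]^4.
μ_θ-semistable layers: μ^(1)=1; μ^(2)=1/3; μ^(3)=-5

((0, 0, 0, 0, 4); (0, 1, 1, 1, 0); (1, 0, 0, 0, 0))


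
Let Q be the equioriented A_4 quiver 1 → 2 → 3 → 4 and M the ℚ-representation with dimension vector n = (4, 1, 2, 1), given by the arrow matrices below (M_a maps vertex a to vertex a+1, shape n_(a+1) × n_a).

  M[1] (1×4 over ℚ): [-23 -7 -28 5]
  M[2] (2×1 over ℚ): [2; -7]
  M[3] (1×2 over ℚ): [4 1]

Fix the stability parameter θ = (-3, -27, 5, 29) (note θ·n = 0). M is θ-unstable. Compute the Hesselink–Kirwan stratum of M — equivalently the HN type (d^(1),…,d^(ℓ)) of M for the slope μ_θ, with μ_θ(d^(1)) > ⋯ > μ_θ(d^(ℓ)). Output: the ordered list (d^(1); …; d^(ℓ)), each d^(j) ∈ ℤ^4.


Via rank(M_{q-1}∘⋯∘M_p): M ≅ I[1,1]^3, I[1,4], I[3,3].
μ_θ-semistable layers: μ^(1)=29; μ^(2)=5; μ^(3)=-3; μ^(4)=-15

((0, 0, 0, 1); (0, 0, 2, 0); (3, 0, 0, 0); (1, 1, 0, 0))


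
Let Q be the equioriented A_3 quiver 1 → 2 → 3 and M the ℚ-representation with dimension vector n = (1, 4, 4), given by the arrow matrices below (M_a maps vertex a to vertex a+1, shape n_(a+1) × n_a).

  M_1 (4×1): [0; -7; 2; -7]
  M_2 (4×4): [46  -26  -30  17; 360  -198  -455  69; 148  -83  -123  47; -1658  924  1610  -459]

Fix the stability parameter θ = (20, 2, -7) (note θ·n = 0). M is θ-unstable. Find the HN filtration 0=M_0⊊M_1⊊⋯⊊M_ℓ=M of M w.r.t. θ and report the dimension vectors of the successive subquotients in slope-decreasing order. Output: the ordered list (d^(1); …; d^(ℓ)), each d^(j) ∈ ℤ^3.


Via rank(M_{q-1}∘⋯∘M_p): M ≅ I[1,3], I[2,2], I[2,3]^2, I[3,3].
μ_θ-semistable layers: μ^(1)=5; μ^(2)=2; μ^(3)=-5/2; μ^(4)=-7

((1, 1, 1); (0, 1, 0); (0, 2, 2); (0, 0, 1))


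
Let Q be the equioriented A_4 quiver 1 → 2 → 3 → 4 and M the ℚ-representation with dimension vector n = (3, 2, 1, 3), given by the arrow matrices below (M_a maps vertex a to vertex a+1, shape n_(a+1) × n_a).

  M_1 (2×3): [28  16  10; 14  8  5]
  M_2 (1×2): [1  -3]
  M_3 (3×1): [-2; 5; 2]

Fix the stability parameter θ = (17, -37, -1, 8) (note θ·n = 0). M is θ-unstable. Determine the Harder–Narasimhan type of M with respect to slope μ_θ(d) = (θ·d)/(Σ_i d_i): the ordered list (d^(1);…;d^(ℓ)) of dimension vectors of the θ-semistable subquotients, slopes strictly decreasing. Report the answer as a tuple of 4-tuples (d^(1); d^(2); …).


Barcode: M ≅ I[1,1]^2, I[1,4], I[2,2], I[4,4]^2. HN layers by μ_θ (5 steps, strictly decreasing):
  μ^(1)=17; μ^(2)=8; μ^(3)=-1; μ^(4)=-10; μ^(5)=-37

((2, 0, 0, 0); (0, 0, 0, 3); (0, 0, 1, 0); (1, 1, 0, 0); (0, 1, 0, 0))


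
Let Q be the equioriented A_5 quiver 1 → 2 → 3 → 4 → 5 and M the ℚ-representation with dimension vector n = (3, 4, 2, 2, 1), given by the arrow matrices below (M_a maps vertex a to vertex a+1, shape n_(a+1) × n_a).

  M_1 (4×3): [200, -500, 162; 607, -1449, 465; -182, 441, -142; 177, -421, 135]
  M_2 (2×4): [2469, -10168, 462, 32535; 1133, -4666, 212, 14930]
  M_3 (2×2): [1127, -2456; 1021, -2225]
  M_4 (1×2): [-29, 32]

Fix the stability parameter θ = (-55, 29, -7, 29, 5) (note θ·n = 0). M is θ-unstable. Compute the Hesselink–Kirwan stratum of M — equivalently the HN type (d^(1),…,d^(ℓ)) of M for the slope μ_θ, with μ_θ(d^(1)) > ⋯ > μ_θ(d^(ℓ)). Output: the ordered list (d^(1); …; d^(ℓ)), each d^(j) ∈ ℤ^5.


Interval decomposition of M: I[1,2], I[1,4], I[1,5], I[2,2].
HN type (ℓ=4): μ^(1)=29; μ^(2)=17; μ^(3)=11; μ^(4)=-55

((0, 2, 0, 1, 0); (0, 0, 0, 1, 1); (0, 2, 2, 0, 0); (3, 0, 0, 0, 0))


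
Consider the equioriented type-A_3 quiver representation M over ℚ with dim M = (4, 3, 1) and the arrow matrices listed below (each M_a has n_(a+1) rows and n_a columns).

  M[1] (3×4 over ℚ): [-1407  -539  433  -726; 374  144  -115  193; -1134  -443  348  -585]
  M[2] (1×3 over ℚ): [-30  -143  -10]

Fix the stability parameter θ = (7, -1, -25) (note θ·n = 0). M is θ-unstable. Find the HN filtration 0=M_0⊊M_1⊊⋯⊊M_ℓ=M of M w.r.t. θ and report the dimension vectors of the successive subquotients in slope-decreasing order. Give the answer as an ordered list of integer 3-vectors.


Via rank(M_{q-1}∘⋯∘M_p): M ≅ I[1,1], I[1,2]^2, I[1,3].
μ_θ-semistable layers: μ^(1)=7; μ^(2)=3; μ^(3)=-19/3

((1, 0, 0); (2, 2, 0); (1, 1, 1))


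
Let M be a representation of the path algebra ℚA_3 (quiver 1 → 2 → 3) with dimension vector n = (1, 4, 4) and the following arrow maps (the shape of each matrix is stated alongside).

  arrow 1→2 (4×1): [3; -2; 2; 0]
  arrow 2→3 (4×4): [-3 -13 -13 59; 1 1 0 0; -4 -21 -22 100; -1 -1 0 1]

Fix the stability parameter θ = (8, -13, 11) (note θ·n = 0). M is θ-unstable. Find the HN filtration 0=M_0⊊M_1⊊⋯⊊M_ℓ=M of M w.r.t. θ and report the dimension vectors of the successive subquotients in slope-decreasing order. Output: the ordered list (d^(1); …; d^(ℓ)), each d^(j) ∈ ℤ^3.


Barcode: M ≅ I[1,3], I[2,3]^3. HN layers by μ_θ (3 steps, strictly decreasing):
  μ^(1)=11; μ^(2)=-5/2; μ^(3)=-13

((0, 0, 4); (1, 1, 0); (0, 3, 0))


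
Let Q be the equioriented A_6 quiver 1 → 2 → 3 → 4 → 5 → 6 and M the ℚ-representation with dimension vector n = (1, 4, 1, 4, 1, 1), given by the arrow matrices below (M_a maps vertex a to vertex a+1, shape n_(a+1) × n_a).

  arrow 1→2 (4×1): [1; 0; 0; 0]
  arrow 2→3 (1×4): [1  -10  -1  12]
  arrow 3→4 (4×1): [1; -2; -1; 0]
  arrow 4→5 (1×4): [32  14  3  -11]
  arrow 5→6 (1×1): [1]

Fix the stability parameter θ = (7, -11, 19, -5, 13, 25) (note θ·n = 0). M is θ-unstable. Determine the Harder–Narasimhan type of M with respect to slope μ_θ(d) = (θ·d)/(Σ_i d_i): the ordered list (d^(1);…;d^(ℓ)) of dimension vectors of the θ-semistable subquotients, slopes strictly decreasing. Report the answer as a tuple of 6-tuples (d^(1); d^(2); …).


Via rank(M_{q-1}∘⋯∘M_p): M ≅ I[1,6], I[2,2]^3, I[4,4]^3.
μ_θ-semistable layers: μ^(1)=25; μ^(2)=13; μ^(3)=7; μ^(4)=-2; μ^(5)=-5; μ^(6)=-11

((0, 0, 0, 0, 0, 1); (0, 0, 0, 0, 1, 0); (0, 0, 1, 1, 0, 0); (1, 1, 0, 0, 0, 0); (0, 0, 0, 3, 0, 0); (0, 3, 0, 0, 0, 0))


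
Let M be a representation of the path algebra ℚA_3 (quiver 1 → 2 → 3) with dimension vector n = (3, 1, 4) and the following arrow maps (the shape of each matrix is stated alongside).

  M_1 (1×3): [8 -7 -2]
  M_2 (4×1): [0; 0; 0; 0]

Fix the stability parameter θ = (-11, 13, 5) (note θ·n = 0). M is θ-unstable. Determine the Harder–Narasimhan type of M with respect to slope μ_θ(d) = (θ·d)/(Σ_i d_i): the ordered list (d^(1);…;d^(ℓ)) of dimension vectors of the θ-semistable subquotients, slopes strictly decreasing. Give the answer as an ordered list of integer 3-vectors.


Via rank(M_{q-1}∘⋯∘M_p): M ≅ I[1,1]^2, I[1,2], I[3,3]^4.
μ_θ-semistable layers: μ^(1)=13; μ^(2)=5; μ^(3)=-11

((0, 1, 0); (0, 0, 4); (3, 0, 0))


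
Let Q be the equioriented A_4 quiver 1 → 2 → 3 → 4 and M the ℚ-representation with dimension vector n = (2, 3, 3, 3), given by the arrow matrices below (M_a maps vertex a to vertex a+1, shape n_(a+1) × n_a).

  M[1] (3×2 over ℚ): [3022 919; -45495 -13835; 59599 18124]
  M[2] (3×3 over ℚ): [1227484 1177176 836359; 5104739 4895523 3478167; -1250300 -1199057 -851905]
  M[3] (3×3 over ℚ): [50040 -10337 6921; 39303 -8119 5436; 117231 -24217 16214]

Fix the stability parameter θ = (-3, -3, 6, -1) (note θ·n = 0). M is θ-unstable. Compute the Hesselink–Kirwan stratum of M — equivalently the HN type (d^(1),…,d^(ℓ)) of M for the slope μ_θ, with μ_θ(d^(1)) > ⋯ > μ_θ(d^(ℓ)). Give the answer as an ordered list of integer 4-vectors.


Barcode: M ≅ I[1,4]^2, I[2,3], I[4,4]. HN layers by μ_θ (4 steps, strictly decreasing):
  μ^(1)=6; μ^(2)=5/2; μ^(3)=-1; μ^(4)=-3

((0, 0, 1, 0); (0, 0, 2, 2); (0, 0, 0, 1); (2, 3, 0, 0))


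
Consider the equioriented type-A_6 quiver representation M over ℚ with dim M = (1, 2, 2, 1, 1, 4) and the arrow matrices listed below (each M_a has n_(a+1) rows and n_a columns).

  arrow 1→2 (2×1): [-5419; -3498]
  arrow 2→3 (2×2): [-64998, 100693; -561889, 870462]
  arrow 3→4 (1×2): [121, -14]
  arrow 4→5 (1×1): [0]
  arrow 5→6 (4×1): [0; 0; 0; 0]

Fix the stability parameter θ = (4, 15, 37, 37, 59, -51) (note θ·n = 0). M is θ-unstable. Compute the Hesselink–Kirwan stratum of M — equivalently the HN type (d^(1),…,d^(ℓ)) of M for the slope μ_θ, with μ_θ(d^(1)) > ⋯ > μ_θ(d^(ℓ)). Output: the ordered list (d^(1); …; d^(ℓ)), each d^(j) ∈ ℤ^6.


Interval decomposition of M: I[1,4], I[2,3], I[5,5], I[6,6]^4.
HN type (ℓ=5): μ^(1)=59; μ^(2)=37; μ^(3)=15; μ^(4)=4; μ^(5)=-51

((0, 0, 0, 0, 1, 0); (0, 0, 2, 1, 0, 0); (0, 2, 0, 0, 0, 0); (1, 0, 0, 0, 0, 0); (0, 0, 0, 0, 0, 4))


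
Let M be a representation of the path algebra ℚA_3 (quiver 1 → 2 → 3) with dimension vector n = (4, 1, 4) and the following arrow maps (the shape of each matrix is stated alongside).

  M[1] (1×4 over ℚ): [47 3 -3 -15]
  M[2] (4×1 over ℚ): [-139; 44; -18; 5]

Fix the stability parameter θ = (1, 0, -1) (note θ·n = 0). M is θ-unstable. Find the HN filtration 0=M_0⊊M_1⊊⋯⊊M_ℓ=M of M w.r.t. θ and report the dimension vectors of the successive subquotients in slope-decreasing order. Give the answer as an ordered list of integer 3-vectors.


Via rank(M_{q-1}∘⋯∘M_p): M ≅ I[1,1]^3, I[1,3], I[3,3]^3.
μ_θ-semistable layers: μ^(1)=1; μ^(2)=0; μ^(3)=-1

((3, 0, 0); (1, 1, 1); (0, 0, 3))


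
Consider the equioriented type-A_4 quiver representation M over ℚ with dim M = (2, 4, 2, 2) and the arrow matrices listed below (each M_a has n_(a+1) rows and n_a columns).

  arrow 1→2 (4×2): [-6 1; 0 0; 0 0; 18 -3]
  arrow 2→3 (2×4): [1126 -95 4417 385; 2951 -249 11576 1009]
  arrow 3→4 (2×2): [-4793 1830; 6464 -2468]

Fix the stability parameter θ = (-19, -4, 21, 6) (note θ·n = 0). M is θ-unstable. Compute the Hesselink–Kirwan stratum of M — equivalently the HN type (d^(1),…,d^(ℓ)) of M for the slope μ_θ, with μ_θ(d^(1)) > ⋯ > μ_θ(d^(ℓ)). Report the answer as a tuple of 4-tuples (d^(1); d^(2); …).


Barcode: M ≅ I[1,1], I[1,4], I[2,2]^2, I[2,4]. HN layers by μ_θ (3 steps, strictly decreasing):
  μ^(1)=27/2; μ^(2)=-4; μ^(3)=-19

((0, 0, 2, 2); (0, 4, 0, 0); (2, 0, 0, 0))


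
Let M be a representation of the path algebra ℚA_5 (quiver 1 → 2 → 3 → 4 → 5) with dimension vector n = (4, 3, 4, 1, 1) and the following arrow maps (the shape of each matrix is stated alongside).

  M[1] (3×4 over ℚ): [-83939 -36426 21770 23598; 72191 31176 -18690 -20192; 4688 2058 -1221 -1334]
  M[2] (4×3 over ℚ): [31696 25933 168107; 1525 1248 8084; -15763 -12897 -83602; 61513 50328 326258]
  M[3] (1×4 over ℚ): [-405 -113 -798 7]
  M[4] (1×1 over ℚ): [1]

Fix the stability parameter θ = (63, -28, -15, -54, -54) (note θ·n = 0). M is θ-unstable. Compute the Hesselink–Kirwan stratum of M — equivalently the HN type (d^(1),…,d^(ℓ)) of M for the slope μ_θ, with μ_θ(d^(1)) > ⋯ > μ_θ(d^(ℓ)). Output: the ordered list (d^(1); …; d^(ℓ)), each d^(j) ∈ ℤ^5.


Barcode: M ≅ I[1,1], I[1,3]^2, I[1,5], I[3,3]. HN layers by μ_θ (4 steps, strictly decreasing):
  μ^(1)=63; μ^(2)=20/3; μ^(3)=-15; μ^(4)=-88/5

((1, 0, 0, 0, 0); (2, 2, 2, 0, 0); (0, 0, 1, 0, 0); (1, 1, 1, 1, 1))


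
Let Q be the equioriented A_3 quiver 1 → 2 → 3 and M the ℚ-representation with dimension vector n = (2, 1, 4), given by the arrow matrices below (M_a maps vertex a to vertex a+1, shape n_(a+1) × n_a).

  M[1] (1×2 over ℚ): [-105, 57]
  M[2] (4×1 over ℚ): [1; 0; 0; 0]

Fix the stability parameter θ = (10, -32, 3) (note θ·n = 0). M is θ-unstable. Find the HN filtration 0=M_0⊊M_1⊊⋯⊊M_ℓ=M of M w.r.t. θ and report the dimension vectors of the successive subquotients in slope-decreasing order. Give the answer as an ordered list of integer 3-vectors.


Interval decomposition of M: I[1,1], I[1,3], I[3,3]^3.
HN type (ℓ=3): μ^(1)=10; μ^(2)=3; μ^(3)=-11

((1, 0, 0); (0, 0, 4); (1, 1, 0))


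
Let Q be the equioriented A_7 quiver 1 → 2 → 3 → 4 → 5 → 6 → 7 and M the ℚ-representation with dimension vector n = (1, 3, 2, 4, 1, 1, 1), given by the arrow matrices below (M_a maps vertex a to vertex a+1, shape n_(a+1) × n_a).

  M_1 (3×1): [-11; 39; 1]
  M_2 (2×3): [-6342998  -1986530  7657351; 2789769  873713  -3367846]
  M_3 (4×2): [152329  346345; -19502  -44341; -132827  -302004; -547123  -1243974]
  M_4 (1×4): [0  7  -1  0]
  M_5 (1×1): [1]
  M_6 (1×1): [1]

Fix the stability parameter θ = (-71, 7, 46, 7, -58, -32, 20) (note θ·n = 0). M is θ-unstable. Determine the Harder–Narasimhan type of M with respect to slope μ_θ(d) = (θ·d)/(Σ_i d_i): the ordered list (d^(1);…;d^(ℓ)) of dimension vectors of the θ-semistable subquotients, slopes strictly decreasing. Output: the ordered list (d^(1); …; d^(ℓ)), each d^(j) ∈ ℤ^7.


Via rank(M_{q-1}∘⋯∘M_p): M ≅ I[1,7], I[2,2], I[2,4], I[4,4]^2.
μ_θ-semistable layers: μ^(1)=53/2; μ^(2)=20; μ^(3)=7; μ^(4)=-6; μ^(5)=-71

((0, 0, 1, 1, 0, 0, 0); (0, 0, 0, 0, 0, 0, 1); (0, 2, 0, 2, 0, 0, 0); (0, 1, 1, 1, 1, 1, 0); (1, 0, 0, 0, 0, 0, 0))


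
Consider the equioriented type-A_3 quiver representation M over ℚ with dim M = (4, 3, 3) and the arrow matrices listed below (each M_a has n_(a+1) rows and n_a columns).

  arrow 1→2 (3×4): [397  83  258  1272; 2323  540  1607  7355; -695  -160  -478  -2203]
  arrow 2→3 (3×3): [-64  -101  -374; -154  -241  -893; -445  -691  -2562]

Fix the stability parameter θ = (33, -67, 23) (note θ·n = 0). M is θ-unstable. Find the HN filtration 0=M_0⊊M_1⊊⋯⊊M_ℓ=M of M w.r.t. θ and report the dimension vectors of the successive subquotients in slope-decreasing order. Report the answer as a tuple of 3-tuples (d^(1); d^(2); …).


Interval decomposition of M: I[1,1], I[1,3]^3.
HN type (ℓ=3): μ^(1)=33; μ^(2)=23; μ^(3)=-17

((1, 0, 0); (0, 0, 3); (3, 3, 0))


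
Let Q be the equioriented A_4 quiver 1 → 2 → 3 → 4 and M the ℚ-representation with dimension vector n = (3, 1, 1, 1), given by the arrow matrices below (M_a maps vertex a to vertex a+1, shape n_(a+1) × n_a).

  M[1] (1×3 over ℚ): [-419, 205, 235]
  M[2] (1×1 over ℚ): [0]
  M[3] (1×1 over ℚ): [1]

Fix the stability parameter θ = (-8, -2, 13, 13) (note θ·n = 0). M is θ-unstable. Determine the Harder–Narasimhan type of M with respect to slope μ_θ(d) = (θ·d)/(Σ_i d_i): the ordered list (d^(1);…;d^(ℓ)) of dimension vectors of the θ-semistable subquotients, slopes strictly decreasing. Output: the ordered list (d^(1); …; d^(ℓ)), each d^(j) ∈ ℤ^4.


Via rank(M_{q-1}∘⋯∘M_p): M ≅ I[1,1]^2, I[1,2], I[3,4].
μ_θ-semistable layers: μ^(1)=13; μ^(2)=-2; μ^(3)=-8

((0, 0, 1, 1); (0, 1, 0, 0); (3, 0, 0, 0))


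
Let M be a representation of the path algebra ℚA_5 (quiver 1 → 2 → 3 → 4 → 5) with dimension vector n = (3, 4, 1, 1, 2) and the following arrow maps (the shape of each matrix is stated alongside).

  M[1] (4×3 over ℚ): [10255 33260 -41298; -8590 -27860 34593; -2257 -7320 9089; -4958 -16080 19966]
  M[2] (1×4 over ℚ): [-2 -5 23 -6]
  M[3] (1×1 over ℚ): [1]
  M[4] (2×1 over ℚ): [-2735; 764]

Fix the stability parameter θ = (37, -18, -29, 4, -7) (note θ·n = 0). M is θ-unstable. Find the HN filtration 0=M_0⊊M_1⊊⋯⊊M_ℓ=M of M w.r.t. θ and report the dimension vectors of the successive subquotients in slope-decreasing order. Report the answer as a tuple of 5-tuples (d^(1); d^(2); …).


Barcode: M ≅ I[1,1], I[1,2], I[1,5], I[2,2]^2, I[5,5]. HN layers by μ_θ (6 steps, strictly decreasing):
  μ^(1)=37; μ^(2)=19/2; μ^(3)=-3/2; μ^(4)=-10/3; μ^(5)=-7; μ^(6)=-18

((1, 0, 0, 0, 0); (1, 1, 0, 0, 0); (0, 0, 0, 1, 1); (1, 1, 1, 0, 0); (0, 0, 0, 0, 1); (0, 2, 0, 0, 0))


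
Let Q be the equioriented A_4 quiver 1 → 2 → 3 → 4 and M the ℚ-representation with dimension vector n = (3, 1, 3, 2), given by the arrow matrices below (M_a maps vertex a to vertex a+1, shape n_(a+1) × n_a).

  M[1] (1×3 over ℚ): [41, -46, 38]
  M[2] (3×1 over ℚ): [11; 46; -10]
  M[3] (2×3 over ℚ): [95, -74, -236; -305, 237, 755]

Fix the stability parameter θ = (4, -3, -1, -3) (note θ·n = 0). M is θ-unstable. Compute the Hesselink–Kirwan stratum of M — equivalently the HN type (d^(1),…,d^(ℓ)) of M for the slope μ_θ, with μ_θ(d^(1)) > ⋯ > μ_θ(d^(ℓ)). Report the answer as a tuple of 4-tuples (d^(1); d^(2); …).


Barcode: M ≅ I[1,1]^2, I[1,4], I[3,3], I[3,4]. HN layers by μ_θ (4 steps, strictly decreasing):
  μ^(1)=4; μ^(2)=-3/4; μ^(3)=-1; μ^(4)=-2

((2, 0, 0, 0); (1, 1, 1, 1); (0, 0, 1, 0); (0, 0, 1, 1))


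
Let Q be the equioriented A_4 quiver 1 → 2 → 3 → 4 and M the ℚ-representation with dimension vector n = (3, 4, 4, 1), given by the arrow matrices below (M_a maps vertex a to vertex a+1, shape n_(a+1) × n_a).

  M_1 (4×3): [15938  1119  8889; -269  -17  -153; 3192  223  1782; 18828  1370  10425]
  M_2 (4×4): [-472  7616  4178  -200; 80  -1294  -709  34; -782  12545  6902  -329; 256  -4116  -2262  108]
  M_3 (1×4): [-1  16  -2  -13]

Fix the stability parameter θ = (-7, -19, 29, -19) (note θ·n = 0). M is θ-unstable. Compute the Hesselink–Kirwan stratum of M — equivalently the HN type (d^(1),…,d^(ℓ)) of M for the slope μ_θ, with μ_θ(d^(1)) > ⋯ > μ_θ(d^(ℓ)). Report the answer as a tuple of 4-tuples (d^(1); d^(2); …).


Barcode: M ≅ I[1,2], I[1,3], I[1,4], I[2,2], I[3,3]^2. HN layers by μ_θ (4 steps, strictly decreasing):
  μ^(1)=29; μ^(2)=5; μ^(3)=-13; μ^(4)=-19

((0, 0, 3, 0); (0, 0, 1, 1); (3, 3, 0, 0); (0, 1, 0, 0))


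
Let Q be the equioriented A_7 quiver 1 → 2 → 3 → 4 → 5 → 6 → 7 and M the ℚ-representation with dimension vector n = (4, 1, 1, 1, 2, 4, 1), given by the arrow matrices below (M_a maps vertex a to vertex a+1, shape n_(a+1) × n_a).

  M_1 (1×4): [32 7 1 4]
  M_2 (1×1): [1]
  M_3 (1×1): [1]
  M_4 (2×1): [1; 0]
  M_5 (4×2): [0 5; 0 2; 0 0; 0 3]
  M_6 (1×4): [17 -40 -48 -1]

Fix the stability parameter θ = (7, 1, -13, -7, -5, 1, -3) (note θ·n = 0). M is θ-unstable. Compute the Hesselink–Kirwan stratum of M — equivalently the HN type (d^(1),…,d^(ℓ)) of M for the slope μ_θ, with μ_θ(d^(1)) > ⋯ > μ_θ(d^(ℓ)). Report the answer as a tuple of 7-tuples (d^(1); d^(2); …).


Interval decomposition of M: I[1,1]^3, I[1,5], I[5,7], I[6,6]^3.
HN type (ℓ=5): μ^(1)=7; μ^(2)=1; μ^(3)=-1; μ^(4)=-17/5; μ^(5)=-5

((3, 0, 0, 0, 0, 0, 0); (0, 0, 0, 0, 0, 3, 0); (0, 0, 0, 0, 0, 1, 1); (1, 1, 1, 1, 1, 0, 0); (0, 0, 0, 0, 1, 0, 0))


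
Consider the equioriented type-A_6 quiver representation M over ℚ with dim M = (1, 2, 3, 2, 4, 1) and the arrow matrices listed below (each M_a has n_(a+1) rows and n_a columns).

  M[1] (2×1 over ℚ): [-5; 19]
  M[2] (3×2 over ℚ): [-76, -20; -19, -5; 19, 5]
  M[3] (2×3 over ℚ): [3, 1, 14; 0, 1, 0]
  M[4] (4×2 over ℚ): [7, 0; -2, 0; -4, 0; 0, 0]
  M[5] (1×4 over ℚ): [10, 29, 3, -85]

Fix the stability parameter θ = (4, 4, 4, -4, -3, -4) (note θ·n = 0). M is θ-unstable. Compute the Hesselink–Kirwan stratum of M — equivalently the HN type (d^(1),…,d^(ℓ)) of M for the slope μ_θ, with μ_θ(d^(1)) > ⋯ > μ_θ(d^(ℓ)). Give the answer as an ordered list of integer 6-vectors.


Barcode: M ≅ I[1,2], I[2,5], I[3,3], I[3,4], I[5,5]^2, I[5,6]. HN layers by μ_θ (5 steps, strictly decreasing):
  μ^(1)=4; μ^(2)=1/4; μ^(3)=0; μ^(4)=-3; μ^(5)=-7/2

((1, 1, 1, 0, 0, 0); (0, 1, 1, 1, 1, 0); (0, 0, 1, 1, 0, 0); (0, 0, 0, 0, 2, 0); (0, 0, 0, 0, 1, 1))


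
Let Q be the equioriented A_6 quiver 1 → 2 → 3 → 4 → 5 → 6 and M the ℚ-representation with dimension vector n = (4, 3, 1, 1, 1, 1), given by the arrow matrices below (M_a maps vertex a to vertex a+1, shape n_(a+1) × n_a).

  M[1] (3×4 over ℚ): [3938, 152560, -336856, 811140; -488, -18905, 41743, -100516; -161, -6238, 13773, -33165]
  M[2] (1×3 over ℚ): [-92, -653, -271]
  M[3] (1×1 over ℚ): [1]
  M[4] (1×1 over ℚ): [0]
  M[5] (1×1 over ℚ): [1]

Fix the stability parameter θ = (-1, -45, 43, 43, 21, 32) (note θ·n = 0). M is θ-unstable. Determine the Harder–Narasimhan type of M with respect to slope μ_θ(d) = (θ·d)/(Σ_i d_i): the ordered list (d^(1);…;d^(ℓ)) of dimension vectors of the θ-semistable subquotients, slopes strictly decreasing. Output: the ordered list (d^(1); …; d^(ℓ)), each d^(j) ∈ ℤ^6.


Interval decomposition of M: I[1,1], I[1,2]^2, I[1,4], I[5,6].
HN type (ℓ=5): μ^(1)=43; μ^(2)=32; μ^(3)=21; μ^(4)=-1; μ^(5)=-23

((0, 0, 1, 1, 0, 0); (0, 0, 0, 0, 0, 1); (0, 0, 0, 0, 1, 0); (1, 0, 0, 0, 0, 0); (3, 3, 0, 0, 0, 0))


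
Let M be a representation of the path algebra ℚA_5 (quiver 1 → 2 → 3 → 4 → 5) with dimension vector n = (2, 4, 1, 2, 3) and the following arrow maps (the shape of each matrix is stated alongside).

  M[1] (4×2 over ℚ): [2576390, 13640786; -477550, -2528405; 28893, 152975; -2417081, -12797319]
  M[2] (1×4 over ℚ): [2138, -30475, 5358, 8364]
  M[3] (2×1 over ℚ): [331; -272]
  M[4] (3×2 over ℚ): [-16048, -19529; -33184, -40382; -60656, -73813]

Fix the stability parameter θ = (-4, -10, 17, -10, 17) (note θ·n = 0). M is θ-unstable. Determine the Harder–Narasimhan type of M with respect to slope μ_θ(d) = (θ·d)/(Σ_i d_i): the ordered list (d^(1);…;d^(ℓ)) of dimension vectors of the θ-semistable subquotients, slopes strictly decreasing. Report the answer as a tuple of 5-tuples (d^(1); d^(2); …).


Interval decomposition of M: I[1,2], I[1,4], I[2,2]^2, I[4,5], I[5,5]^2.
HN type (ℓ=4): μ^(1)=17; μ^(2)=7/2; μ^(3)=-7; μ^(4)=-10

((0, 0, 0, 0, 3); (0, 0, 1, 1, 0); (2, 2, 0, 0, 0); (0, 2, 0, 1, 0))


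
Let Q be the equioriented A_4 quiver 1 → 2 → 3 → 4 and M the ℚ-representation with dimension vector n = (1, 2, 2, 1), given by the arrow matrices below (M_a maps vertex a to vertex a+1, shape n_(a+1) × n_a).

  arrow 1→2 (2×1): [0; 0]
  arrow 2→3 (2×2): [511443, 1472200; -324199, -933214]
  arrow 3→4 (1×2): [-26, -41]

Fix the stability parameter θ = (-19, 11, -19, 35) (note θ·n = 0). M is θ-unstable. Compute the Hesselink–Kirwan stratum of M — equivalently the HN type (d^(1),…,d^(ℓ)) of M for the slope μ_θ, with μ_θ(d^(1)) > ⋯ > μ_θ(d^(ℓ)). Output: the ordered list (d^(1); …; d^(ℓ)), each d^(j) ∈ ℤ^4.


Interval decomposition of M: I[1,1], I[2,3], I[2,4].
HN type (ℓ=3): μ^(1)=35; μ^(2)=-4; μ^(3)=-19

((0, 0, 0, 1); (0, 2, 2, 0); (1, 0, 0, 0))


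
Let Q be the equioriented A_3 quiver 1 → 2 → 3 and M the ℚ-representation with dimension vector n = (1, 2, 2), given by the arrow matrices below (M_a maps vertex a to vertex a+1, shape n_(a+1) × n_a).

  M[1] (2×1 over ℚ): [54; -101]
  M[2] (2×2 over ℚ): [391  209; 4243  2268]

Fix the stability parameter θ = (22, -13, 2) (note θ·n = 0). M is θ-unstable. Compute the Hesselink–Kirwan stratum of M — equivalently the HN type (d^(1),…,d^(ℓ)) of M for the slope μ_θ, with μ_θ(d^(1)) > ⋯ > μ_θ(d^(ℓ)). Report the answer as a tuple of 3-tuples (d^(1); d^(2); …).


Via rank(M_{q-1}∘⋯∘M_p): M ≅ I[1,3], I[2,3].
μ_θ-semistable layers: μ^(1)=11/3; μ^(2)=2; μ^(3)=-13

((1, 1, 1); (0, 0, 1); (0, 1, 0))


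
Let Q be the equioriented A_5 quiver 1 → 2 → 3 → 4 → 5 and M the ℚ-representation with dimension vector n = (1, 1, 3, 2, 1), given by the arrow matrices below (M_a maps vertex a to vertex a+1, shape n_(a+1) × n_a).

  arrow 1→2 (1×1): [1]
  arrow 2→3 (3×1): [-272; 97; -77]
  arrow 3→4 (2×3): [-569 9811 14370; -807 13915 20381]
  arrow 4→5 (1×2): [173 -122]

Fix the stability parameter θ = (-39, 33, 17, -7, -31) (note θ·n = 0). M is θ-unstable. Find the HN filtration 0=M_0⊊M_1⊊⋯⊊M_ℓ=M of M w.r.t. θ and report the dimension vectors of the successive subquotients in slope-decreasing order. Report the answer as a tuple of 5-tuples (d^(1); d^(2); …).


Barcode: M ≅ I[1,5], I[3,3], I[3,4]. HN layers by μ_θ (4 steps, strictly decreasing):
  μ^(1)=17; μ^(2)=5; μ^(3)=3; μ^(4)=-39

((0, 0, 1, 0, 0); (0, 0, 1, 1, 0); (0, 1, 1, 1, 1); (1, 0, 0, 0, 0))


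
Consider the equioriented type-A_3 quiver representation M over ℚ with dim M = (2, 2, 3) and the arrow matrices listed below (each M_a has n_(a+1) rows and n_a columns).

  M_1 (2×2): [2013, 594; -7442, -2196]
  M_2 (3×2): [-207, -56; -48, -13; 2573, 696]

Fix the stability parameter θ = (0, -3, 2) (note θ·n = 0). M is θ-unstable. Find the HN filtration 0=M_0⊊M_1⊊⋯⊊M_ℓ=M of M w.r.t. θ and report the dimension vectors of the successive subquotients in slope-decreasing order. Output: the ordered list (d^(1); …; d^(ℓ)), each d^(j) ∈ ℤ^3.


Via rank(M_{q-1}∘⋯∘M_p): M ≅ I[1,1], I[1,3], I[2,3], I[3,3].
μ_θ-semistable layers: μ^(1)=2; μ^(2)=0; μ^(3)=-3/2; μ^(4)=-3

((0, 0, 3); (1, 0, 0); (1, 1, 0); (0, 1, 0))


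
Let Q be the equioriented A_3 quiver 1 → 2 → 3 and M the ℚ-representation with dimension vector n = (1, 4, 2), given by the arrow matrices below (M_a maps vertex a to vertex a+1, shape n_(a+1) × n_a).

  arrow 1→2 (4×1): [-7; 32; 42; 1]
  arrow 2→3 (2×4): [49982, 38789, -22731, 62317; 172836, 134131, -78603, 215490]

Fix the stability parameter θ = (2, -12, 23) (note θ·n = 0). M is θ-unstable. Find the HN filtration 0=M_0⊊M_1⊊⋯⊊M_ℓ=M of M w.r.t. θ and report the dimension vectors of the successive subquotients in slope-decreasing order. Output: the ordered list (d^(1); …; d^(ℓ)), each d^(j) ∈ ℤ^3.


Interval decomposition of M: I[1,3], I[2,2]^2, I[2,3].
HN type (ℓ=3): μ^(1)=23; μ^(2)=-5; μ^(3)=-12

((0, 0, 2); (1, 1, 0); (0, 3, 0))


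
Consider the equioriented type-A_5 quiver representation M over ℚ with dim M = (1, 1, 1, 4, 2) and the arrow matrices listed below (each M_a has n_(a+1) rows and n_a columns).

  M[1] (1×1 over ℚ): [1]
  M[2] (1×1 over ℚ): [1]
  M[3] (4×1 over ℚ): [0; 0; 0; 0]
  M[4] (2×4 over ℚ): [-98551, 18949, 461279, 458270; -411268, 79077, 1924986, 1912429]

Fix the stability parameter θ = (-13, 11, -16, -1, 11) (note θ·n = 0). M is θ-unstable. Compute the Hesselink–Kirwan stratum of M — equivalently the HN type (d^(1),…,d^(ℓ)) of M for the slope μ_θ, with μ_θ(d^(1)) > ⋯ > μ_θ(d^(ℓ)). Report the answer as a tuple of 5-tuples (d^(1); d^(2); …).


Via rank(M_{q-1}∘⋯∘M_p): M ≅ I[1,3], I[4,4]^2, I[4,5]^2.
μ_θ-semistable layers: μ^(1)=11; μ^(2)=-1; μ^(3)=-5/2; μ^(4)=-13

((0, 0, 0, 0, 2); (0, 0, 0, 4, 0); (0, 1, 1, 0, 0); (1, 0, 0, 0, 0))
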